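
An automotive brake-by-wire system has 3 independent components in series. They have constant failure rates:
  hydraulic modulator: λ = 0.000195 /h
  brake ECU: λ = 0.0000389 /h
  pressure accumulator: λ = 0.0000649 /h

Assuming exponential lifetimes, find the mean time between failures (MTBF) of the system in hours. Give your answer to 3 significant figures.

3350

Series of exponential components: λ_sys = Σ λ_i
λ_sys = 0.000195 + 0.0000389 + 0.0000649 = 2.9880e-04 /h
MTBF = 1 / λ_sys = 3350 h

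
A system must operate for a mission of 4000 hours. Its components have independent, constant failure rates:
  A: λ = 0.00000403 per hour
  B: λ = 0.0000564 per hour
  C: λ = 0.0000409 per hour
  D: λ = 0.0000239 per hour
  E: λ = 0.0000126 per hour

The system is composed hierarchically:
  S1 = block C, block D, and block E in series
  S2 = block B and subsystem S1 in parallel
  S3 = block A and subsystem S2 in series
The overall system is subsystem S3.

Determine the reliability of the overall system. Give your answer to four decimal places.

0.9311

R(A) = exp(−0.00000403 × 4000) = 0.984009
R(B) = exp(−0.0000564 × 4000) = 0.798037
R(C) = exp(−0.0000409 × 4000) = 0.849082
R(D) = exp(−0.0000239 × 4000) = 0.908827
R(E) = exp(−0.0000126 × 4000) = 0.950849
Series (C, D, and E): 0.849082 × 0.908827 × 0.950849 = 0.733740
Parallel (B and [0.733740]): 1 − (1 − 0.798037)(1 − 0.733740) = 0.946225
Series (A and [0.946225]): 0.984009 × 0.946225 = 0.9311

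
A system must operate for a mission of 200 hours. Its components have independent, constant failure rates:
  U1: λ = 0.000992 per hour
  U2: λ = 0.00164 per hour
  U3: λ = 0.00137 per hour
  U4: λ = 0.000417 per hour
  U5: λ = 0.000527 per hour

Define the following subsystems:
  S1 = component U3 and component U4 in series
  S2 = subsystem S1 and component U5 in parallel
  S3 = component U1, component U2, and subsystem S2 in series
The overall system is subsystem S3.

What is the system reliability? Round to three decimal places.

R(U1) = exp(−0.000992 × 200) = 0.82004
R(U2) = exp(−0.00164 × 200) = 0.72036
R(U3) = exp(−0.00137 × 200) = 0.76033
R(U4) = exp(−0.000417 × 200) = 0.91998
R(U5) = exp(−0.000527 × 200) = 0.89996
Series (U3 and U4): 0.76033 × 0.91998 = 0.69949
Parallel ([0.69949] and U5): 1 − (1 − 0.69949)(1 − 0.89996) = 0.96994
Series (U1, U2, and [0.96994]): 0.82004 × 0.72036 × 0.96994 = 0.573

0.573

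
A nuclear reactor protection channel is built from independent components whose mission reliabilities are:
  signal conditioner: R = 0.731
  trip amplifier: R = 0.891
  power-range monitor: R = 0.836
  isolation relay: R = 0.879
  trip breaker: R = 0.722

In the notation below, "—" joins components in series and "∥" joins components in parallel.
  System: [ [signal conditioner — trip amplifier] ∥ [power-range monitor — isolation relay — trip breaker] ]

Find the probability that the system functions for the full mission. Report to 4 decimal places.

0.8363

Series (signal conditioner and trip amplifier): 0.731000 × 0.891000 = 0.651321
Series (power-range monitor, isolation relay, and trip breaker): 0.836000 × 0.879000 × 0.722000 = 0.530557
Parallel ([0.651321] and [0.530557]): 1 − (1 − 0.651321)(1 − 0.530557) = 0.8363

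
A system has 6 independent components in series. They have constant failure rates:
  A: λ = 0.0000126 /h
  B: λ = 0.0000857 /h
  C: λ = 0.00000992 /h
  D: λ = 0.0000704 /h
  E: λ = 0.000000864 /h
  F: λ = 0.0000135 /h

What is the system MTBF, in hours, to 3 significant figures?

Series of exponential components: λ_sys = Σ λ_i
λ_sys = 0.0000126 + 0.0000857 + 0.00000992 + 0.0000704 + 0.000000864 + 0.0000135 = 1.9298e-04 /h
MTBF = 1 / λ_sys = 5180 h

5180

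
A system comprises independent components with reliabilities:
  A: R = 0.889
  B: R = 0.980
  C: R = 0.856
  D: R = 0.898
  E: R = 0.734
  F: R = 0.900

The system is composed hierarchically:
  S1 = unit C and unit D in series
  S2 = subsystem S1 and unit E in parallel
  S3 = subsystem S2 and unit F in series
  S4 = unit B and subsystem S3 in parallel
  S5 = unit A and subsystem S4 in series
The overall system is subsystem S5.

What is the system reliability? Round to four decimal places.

0.8862

Series (C and D): 0.856000 × 0.898000 = 0.768688
Parallel ([0.768688] and E): 1 − (1 − 0.768688)(1 − 0.734000) = 0.938471
Series ([0.938471] and F): 0.938471 × 0.900000 = 0.844624
Parallel (B and [0.844624]): 1 − (1 − 0.980000)(1 − 0.844624) = 0.996892
Series (A and [0.996892]): 0.889000 × 0.996892 = 0.8862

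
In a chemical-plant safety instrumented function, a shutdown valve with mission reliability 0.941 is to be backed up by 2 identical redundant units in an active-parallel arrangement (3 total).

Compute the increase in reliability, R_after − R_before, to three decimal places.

R_before = 0.941
R_after = 1 − (1 − 0.941)^3 = 1.000
ΔR = 1.000 − 0.941 = 0.059

0.059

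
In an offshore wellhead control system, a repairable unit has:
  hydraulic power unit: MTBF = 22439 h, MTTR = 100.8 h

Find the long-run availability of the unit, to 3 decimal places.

0.996

A(hydraulic power unit) = MTBF/(MTBF+MTTR) = 22439/(22439+100.8) = 0.996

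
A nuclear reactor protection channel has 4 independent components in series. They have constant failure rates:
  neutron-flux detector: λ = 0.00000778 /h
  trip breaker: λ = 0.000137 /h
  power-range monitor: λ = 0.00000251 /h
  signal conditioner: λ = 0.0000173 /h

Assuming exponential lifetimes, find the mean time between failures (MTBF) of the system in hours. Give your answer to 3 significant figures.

6080

Series of exponential components: λ_sys = Σ λ_i
λ_sys = 0.00000778 + 0.000137 + 0.00000251 + 0.0000173 = 1.6459e-04 /h
MTBF = 1 / λ_sys = 6080 h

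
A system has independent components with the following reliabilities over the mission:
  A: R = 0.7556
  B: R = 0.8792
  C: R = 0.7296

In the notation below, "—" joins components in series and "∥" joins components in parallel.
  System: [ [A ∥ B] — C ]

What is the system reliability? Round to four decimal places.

Parallel (A and B): 1 − (1 − 0.755600)(1 − 0.879200) = 0.970476
Series ([0.970476] and C): 0.970476 × 0.729600 = 0.7081

0.7081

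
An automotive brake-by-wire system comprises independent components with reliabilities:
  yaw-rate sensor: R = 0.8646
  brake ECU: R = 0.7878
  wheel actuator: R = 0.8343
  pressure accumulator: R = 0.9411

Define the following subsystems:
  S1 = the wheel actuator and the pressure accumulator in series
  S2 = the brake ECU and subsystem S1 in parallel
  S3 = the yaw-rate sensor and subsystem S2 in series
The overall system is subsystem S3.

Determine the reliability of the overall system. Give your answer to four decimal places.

0.8252

Series (wheel actuator and pressure accumulator): 0.834300 × 0.941100 = 0.785160
Parallel (brake ECU and [0.785160]): 1 − (1 − 0.787800)(1 − 0.785160) = 0.954411
Series (yaw-rate sensor and [0.954411]): 0.864600 × 0.954411 = 0.8252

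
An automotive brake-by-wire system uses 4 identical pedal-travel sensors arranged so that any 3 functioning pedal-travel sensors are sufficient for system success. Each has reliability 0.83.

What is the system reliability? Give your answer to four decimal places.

0.8634

R = Σ_{i=3}^{4} C(4,i) p^i (1−p)^{4−i} with p = 0.83
C(4,3)·0.83^3·0.17^1 = 0.388815
C(4,4)·0.83^4·0.17^0 = 0.474583
Sum = 0.8634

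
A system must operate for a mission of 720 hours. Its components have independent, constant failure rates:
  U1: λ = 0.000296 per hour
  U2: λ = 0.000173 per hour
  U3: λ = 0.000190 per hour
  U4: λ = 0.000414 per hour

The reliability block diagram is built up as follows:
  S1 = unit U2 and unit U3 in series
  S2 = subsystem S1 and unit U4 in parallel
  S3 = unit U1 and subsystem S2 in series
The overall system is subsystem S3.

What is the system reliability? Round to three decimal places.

0.760

R(U1) = exp(−0.000296 × 720) = 0.80806
R(U2) = exp(−0.000173 × 720) = 0.88289
R(U3) = exp(−0.000190 × 720) = 0.87214
R(U4) = exp(−0.000414 × 720) = 0.74224
Series (U2 and U3): 0.88289 × 0.87214 = 0.77000
Parallel ([0.77000] and U4): 1 − (1 − 0.77000)(1 − 0.74224) = 0.94072
Series (U1 and [0.94072]): 0.80806 × 0.94072 = 0.760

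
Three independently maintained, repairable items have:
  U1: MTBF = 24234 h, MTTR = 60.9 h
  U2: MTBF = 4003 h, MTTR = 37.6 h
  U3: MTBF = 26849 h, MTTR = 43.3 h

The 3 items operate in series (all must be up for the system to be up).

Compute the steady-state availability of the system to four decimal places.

0.9866

A(U1) = MTBF/(MTBF+MTTR) = 24234/(24234+60.9) = 0.997493
A(U2) = MTBF/(MTBF+MTTR) = 4003/(4003+37.6) = 0.990694
A(U3) = MTBF/(MTBF+MTTR) = 26849/(26849+43.3) = 0.998390
Series availability: 0.997493 × 0.990694 × 0.998390 = 0.9866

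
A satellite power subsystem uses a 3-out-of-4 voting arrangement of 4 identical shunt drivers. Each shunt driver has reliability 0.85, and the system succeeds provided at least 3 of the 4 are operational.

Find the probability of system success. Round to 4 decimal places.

R = Σ_{i=3}^{4} C(4,i) p^i (1−p)^{4−i} with p = 0.85
C(4,3)·0.85^3·0.15^1 = 0.368475
C(4,4)·0.85^4·0.15^0 = 0.522006
Sum = 0.8905

0.8905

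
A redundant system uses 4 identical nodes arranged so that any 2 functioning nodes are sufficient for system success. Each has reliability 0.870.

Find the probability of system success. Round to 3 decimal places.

0.992

R = Σ_{i=2}^{4} C(4,i) p^i (1−p)^{4−i} with p = 0.870
C(4,2)·0.870^2·0.130^2 = 0.07675
C(4,3)·0.870^3·0.130^1 = 0.34242
C(4,4)·0.870^4·0.130^0 = 0.57290
Sum = 0.992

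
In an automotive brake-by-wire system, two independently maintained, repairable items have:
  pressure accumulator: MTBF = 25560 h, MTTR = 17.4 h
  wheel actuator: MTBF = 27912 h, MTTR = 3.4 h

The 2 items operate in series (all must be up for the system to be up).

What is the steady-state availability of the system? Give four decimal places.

A(pressure accumulator) = MTBF/(MTBF+MTTR) = 25560/(25560+17.4) = 0.999320
A(wheel actuator) = MTBF/(MTBF+MTTR) = 27912/(27912+3.4) = 0.999878
Series availability: 0.999320 × 0.999878 = 0.9992

0.9992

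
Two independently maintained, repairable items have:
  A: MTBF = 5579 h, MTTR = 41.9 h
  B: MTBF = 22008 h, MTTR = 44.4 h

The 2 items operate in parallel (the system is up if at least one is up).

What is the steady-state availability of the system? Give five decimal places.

A(A) = MTBF/(MTBF+MTTR) = 5579/(5579+41.9) = 0.992546
A(B) = MTBF/(MTBF+MTTR) = 22008/(22008+44.4) = 0.997987
Parallel availability: 1 − (1 − 0.992546)(1 − 0.997987) = 0.99998

0.99998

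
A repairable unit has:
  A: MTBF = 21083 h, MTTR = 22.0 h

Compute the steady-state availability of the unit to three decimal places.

A(A) = MTBF/(MTBF+MTTR) = 21083/(21083+22.0) = 0.999

0.999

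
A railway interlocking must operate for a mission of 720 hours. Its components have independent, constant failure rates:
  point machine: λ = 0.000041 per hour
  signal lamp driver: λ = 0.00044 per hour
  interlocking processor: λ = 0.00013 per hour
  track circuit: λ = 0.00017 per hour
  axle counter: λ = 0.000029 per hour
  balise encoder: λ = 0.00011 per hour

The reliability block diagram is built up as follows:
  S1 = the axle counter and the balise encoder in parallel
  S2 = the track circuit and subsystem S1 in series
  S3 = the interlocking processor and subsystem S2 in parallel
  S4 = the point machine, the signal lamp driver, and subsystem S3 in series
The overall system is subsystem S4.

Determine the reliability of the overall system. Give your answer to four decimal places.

0.6999

R(point machine) = exp(−0.000041 × 720) = 0.970911
R(signal lamp driver) = exp(−0.00044 × 720) = 0.728476
R(interlocking processor) = exp(−0.00013 × 720) = 0.910647
R(track circuit) = exp(−0.00017 × 720) = 0.884794
R(axle counter) = exp(−0.000029 × 720) = 0.979336
R(balise encoder) = exp(−0.00011 × 720) = 0.923855
Parallel (axle counter and balise encoder): 1 − (1 − 0.979336)(1 − 0.923855) = 0.998427
Series (track circuit and [0.998427]): 0.884794 × 0.998427 = 0.883402
Parallel (interlocking processor and [0.883402]): 1 − (1 − 0.910647)(1 − 0.883402) = 0.989582
Series (point machine, signal lamp driver, and [0.989582]): 0.970911 × 0.728476 × 0.989582 = 0.6999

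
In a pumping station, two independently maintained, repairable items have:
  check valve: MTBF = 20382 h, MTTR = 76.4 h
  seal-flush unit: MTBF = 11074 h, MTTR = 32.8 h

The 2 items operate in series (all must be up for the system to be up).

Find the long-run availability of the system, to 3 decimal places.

A(check valve) = MTBF/(MTBF+MTTR) = 20382/(20382+76.4) = 0.996266
A(seal-flush unit) = MTBF/(MTBF+MTTR) = 11074/(11074+32.8) = 0.997047
Series availability: 0.996266 × 0.997047 = 0.993

0.993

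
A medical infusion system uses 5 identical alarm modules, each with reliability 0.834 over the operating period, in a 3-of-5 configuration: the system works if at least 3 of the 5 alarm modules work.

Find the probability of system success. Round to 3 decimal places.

R = Σ_{i=3}^{5} C(5,i) p^i (1−p)^{5−i} with p = 0.834
C(5,3)·0.834^3·0.166^2 = 0.15985
C(5,4)·0.834^4·0.166^1 = 0.40155
C(5,5)·0.834^5·0.166^0 = 0.40349
Sum = 0.965

0.965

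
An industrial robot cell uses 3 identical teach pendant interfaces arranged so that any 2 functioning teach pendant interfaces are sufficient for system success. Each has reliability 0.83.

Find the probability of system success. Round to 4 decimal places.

0.9231

R = Σ_{i=2}^{3} C(3,i) p^i (1−p)^{3−i} with p = 0.83
C(3,2)·0.83^2·0.17^1 = 0.351339
C(3,3)·0.83^3·0.17^0 = 0.571787
Sum = 0.9231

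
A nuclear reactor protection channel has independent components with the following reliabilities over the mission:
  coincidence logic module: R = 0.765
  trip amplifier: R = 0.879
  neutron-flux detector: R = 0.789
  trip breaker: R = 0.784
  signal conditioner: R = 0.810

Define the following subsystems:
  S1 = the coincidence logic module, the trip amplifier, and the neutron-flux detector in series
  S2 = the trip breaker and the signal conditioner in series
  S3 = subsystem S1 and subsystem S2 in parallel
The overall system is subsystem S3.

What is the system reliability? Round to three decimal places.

0.829

Series (coincidence logic module, trip amplifier, and neutron-flux detector): 0.76500 × 0.87900 × 0.78900 = 0.53055
Series (trip breaker and signal conditioner): 0.78400 × 0.81000 = 0.63504
Parallel ([0.53055] and [0.63504]): 1 − (1 − 0.53055)(1 − 0.63504) = 0.829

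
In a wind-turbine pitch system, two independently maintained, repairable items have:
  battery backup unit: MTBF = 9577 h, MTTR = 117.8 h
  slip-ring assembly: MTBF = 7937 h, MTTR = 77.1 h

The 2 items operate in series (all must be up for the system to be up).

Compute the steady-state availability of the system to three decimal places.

0.978

A(battery backup unit) = MTBF/(MTBF+MTTR) = 9577/(9577+117.8) = 0.987849
A(slip-ring assembly) = MTBF/(MTBF+MTTR) = 7937/(7937+77.1) = 0.990379
Series availability: 0.987849 × 0.990379 = 0.978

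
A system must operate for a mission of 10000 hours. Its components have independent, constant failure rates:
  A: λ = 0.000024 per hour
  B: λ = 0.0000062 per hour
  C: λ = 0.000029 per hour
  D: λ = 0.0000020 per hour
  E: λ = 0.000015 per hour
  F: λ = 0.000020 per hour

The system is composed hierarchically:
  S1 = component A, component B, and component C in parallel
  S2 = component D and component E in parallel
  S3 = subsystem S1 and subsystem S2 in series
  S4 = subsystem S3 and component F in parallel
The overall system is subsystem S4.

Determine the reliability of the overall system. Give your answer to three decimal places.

R(A) = exp(−0.000024 × 10000) = 0.78663
R(B) = exp(−0.0000062 × 10000) = 0.93988
R(C) = exp(−0.000029 × 10000) = 0.74826
R(D) = exp(−0.0000020 × 10000) = 0.98020
R(E) = exp(−0.000015 × 10000) = 0.86071
R(F) = exp(−0.000020 × 10000) = 0.81873
Parallel (A, B, and C): 1 − (1 − 0.78663)(1 − 0.93988)(1 − 0.74826) = 0.99677
Parallel (D and E): 1 − (1 − 0.98020)(1 − 0.86071) = 0.99724
Series ([0.99677] and [0.99724]): 0.99677 × 0.99724 = 0.99402
Parallel ([0.99402] and F): 1 − (1 − 0.99402)(1 − 0.81873) = 0.999

0.999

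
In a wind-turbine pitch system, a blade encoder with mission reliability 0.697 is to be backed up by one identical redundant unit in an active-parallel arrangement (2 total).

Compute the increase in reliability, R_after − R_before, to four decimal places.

R_before = 0.697
R_after = 1 − (1 − 0.697)^2 = 0.9082
ΔR = 0.9082 − 0.697 = 0.2112

0.2112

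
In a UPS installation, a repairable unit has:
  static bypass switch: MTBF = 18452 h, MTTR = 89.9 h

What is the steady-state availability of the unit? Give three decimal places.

A(static bypass switch) = MTBF/(MTBF+MTTR) = 18452/(18452+89.9) = 0.995

0.995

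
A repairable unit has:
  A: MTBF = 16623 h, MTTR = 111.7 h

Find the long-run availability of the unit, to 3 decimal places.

0.993

A(A) = MTBF/(MTBF+MTTR) = 16623/(16623+111.7) = 0.993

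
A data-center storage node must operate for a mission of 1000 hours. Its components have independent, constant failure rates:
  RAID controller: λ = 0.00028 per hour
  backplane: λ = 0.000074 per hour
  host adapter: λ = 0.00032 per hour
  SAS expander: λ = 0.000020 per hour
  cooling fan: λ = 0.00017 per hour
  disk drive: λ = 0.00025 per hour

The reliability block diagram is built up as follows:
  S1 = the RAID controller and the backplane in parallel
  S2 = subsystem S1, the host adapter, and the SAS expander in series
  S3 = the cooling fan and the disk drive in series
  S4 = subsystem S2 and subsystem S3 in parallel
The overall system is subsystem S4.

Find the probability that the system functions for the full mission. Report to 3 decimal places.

R(RAID controller) = exp(−0.00028 × 1000) = 0.75578
R(backplane) = exp(−0.000074 × 1000) = 0.92867
R(host adapter) = exp(−0.00032 × 1000) = 0.72615
R(SAS expander) = exp(−0.000020 × 1000) = 0.98020
R(cooling fan) = exp(−0.00017 × 1000) = 0.84366
R(disk drive) = exp(−0.00025 × 1000) = 0.77880
Parallel (RAID controller and backplane): 1 − (1 − 0.75578)(1 − 0.92867) = 0.98258
Series ([0.98258], host adapter, and SAS expander): 0.98258 × 0.72615 × 0.98020 = 0.69937
Series (cooling fan and disk drive): 0.84366 × 0.77880 = 0.65704
Parallel ([0.69937] and [0.65704]): 1 − (1 − 0.69937)(1 − 0.65704) = 0.897

0.897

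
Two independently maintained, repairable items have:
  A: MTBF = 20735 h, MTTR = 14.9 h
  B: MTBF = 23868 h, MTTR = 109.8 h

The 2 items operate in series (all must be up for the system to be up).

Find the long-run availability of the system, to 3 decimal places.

A(A) = MTBF/(MTBF+MTTR) = 20735/(20735+14.9) = 0.999282
A(B) = MTBF/(MTBF+MTTR) = 23868/(23868+109.8) = 0.995421
Series availability: 0.999282 × 0.995421 = 0.995

0.995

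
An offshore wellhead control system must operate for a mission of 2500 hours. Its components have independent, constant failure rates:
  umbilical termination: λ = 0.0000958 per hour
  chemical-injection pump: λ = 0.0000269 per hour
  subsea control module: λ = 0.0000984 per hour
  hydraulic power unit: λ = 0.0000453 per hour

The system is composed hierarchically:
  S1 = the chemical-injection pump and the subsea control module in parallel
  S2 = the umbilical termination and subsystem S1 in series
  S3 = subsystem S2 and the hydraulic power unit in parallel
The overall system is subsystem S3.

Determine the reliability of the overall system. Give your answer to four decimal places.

0.9760

R(umbilical termination) = exp(−0.0000958 × 2500) = 0.787021
R(chemical-injection pump) = exp(−0.0000269 × 2500) = 0.934961
R(subsea control module) = exp(−0.0000984 × 2500) = 0.781922
R(hydraulic power unit) = exp(−0.0000453 × 2500) = 0.892927
Parallel (chemical-injection pump and subsea control module): 1 − (1 − 0.934961)(1 − 0.781922) = 0.985816
Series (umbilical termination and [0.985816]): 0.787021 × 0.985816 = 0.775858
Parallel ([0.775858] and hydraulic power unit): 1 − (1 − 0.775858)(1 − 0.892927) = 0.9760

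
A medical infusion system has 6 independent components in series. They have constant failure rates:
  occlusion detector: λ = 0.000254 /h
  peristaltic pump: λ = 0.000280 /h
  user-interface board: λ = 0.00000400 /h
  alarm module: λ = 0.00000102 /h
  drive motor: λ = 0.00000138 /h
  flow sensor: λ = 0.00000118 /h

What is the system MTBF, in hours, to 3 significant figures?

1850

Series of exponential components: λ_sys = Σ λ_i
λ_sys = 0.000254 + 0.000280 + 0.00000400 + 0.00000102 + 0.00000138 + 0.00000118 = 5.4158e-04 /h
MTBF = 1 / λ_sys = 1850 h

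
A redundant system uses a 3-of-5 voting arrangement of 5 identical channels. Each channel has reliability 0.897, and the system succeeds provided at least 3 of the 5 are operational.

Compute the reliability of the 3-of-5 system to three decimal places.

R = Σ_{i=3}^{5} C(5,i) p^i (1−p)^{5−i} with p = 0.897
C(5,3)·0.897^3·0.103^2 = 0.07657
C(5,4)·0.897^4·0.103^1 = 0.33341
C(5,5)·0.897^5·0.103^0 = 0.58071
Sum = 0.991

0.991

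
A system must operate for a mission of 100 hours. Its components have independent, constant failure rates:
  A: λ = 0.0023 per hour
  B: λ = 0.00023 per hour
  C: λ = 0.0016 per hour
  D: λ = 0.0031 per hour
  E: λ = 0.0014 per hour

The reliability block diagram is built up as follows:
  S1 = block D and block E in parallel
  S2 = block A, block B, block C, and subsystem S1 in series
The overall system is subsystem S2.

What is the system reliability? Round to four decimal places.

R(A) = exp(−0.0023 × 100) = 0.794534
R(B) = exp(−0.00023 × 100) = 0.977262
R(C) = exp(−0.0016 × 100) = 0.852144
R(D) = exp(−0.0031 × 100) = 0.733447
R(E) = exp(−0.0014 × 100) = 0.869358
Parallel (D and E): 1 − (1 − 0.733447)(1 − 0.869358) = 0.965177
Series (A, B, C, and [0.965177]): 0.794534 × 0.977262 × 0.852144 × 0.965177 = 0.6386

0.6386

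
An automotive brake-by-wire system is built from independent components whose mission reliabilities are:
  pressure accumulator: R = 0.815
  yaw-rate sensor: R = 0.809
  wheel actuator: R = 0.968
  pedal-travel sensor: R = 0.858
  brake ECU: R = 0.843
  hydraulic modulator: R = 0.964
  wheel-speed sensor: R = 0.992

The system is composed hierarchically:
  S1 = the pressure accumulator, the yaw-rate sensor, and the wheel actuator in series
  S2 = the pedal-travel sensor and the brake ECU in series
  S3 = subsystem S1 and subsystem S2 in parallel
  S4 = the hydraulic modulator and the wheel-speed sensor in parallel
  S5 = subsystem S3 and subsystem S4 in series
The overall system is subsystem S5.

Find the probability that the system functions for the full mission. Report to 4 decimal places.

0.8996

Series (pressure accumulator, yaw-rate sensor, and wheel actuator): 0.815000 × 0.809000 × 0.968000 = 0.638236
Series (pedal-travel sensor and brake ECU): 0.858000 × 0.843000 = 0.723294
Parallel ([0.638236] and [0.723294]): 1 − (1 − 0.638236)(1 − 0.723294) = 0.899898
Parallel (hydraulic modulator and wheel-speed sensor): 1 − (1 − 0.964000)(1 − 0.992000) = 0.999712
Series ([0.899898] and [0.999712]): 0.899898 × 0.999712 = 0.8996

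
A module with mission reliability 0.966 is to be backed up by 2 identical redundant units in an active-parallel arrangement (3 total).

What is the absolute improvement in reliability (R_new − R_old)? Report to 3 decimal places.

R_before = 0.966
R_after = 1 − (1 − 0.966)^3 = 1.000
ΔR = 1.000 − 0.966 = 0.034

0.034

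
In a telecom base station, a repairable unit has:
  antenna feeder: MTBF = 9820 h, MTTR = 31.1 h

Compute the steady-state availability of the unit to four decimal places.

A(antenna feeder) = MTBF/(MTBF+MTTR) = 9820/(9820+31.1) = 0.9968

0.9968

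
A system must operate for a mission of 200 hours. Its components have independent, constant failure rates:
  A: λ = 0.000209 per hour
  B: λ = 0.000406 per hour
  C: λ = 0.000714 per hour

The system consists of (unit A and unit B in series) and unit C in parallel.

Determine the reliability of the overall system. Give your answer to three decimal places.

0.985

R(A) = exp(−0.000209 × 200) = 0.95906
R(B) = exp(−0.000406 × 200) = 0.92201
R(C) = exp(−0.000714 × 200) = 0.86693
Series (A and B): 0.95906 × 0.92201 = 0.88426
Parallel ([0.88426] and C): 1 − (1 − 0.88426)(1 − 0.86693) = 0.985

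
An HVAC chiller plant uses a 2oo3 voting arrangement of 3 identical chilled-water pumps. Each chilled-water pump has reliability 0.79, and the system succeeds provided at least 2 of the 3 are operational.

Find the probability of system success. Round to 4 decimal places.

R = Σ_{i=2}^{3} C(3,i) p^i (1−p)^{3−i} with p = 0.79
C(3,2)·0.79^2·0.21^1 = 0.393183
C(3,3)·0.79^3·0.21^0 = 0.493039
Sum = 0.8862

0.8862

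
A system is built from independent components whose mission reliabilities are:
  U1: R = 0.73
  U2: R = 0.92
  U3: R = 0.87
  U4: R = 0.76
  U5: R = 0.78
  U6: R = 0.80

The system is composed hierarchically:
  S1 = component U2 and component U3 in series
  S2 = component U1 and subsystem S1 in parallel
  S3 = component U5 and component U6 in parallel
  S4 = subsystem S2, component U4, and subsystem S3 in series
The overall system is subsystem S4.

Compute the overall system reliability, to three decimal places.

Series (U2 and U3): 0.92000 × 0.87000 = 0.80040
Parallel (U1 and [0.80040]): 1 − (1 − 0.73000)(1 − 0.80040) = 0.94611
Parallel (U5 and U6): 1 − (1 − 0.78000)(1 − 0.80000) = 0.95600
Series ([0.94611], U4, and [0.95600]): 0.94611 × 0.76000 × 0.95600 = 0.687

0.687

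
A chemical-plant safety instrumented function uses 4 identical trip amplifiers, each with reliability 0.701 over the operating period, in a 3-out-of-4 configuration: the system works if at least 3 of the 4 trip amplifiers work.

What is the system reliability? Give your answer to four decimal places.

R = Σ_{i=3}^{4} C(4,i) p^i (1−p)^{4−i} with p = 0.701
C(4,3)·0.701^3·0.299^1 = 0.411989
C(4,4)·0.701^4·0.299^0 = 0.241475
Sum = 0.6535

0.6535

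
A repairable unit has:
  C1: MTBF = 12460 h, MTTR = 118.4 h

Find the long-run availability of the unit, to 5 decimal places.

0.99059

A(C1) = MTBF/(MTBF+MTTR) = 12460/(12460+118.4) = 0.99059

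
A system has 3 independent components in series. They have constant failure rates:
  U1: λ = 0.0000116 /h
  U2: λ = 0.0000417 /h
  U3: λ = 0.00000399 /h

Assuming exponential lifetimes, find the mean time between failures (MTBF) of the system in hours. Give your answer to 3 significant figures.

Series of exponential components: λ_sys = Σ λ_i
λ_sys = 0.0000116 + 0.0000417 + 0.00000399 = 5.7290e-05 /h
MTBF = 1 / λ_sys = 17500 h

17500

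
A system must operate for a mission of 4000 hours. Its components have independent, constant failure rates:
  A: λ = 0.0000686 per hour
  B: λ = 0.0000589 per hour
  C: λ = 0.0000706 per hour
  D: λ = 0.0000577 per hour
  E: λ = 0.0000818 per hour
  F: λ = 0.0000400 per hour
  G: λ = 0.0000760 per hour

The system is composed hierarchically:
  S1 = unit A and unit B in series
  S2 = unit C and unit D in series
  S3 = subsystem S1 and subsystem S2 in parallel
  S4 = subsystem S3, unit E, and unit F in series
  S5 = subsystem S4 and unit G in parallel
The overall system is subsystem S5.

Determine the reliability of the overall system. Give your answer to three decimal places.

0.873

R(A) = exp(−0.0000686 × 4000) = 0.76003
R(B) = exp(−0.0000589 × 4000) = 0.79010
R(C) = exp(−0.0000706 × 4000) = 0.75397
R(D) = exp(−0.0000577 × 4000) = 0.79390
R(E) = exp(−0.0000818 × 4000) = 0.72094
R(F) = exp(−0.0000400 × 4000) = 0.85214
R(G) = exp(−0.0000760 × 4000) = 0.73786
Series (A and B): 0.76003 × 0.79010 = 0.60050
Series (C and D): 0.75397 × 0.79390 = 0.59858
Parallel ([0.60050] and [0.59858]): 1 − (1 − 0.60050)(1 − 0.59858) = 0.83963
Series ([0.83963], E, and F): 0.83963 × 0.72094 × 0.85214 = 0.51582
Parallel ([0.51582] and G): 1 − (1 − 0.51582)(1 − 0.73786) = 0.873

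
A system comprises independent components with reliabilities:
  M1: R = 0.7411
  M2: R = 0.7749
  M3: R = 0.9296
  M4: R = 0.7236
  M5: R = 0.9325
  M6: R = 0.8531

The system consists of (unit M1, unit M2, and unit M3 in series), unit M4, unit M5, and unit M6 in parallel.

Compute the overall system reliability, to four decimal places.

0.9987

Series (M1, M2, and M3): 0.741100 × 0.774900 × 0.929600 = 0.533849
Parallel ([0.533849], M4, M5, and M6): 1 − (1 − 0.533849)(1 − 0.723600)(1 − 0.932500)(1 − 0.853100) = 0.9987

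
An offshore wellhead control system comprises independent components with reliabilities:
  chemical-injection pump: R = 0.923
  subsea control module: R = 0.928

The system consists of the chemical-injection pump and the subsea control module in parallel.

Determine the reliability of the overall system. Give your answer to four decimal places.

0.9945

Parallel (chemical-injection pump and subsea control module): 1 − (1 − 0.923000)(1 − 0.928000) = 0.9945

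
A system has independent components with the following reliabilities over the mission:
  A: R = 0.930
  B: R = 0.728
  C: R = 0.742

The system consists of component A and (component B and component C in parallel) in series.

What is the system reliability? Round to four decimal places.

0.8647

Parallel (B and C): 1 − (1 − 0.728000)(1 − 0.742000) = 0.929824
Series (A and [0.929824]): 0.930000 × 0.929824 = 0.8647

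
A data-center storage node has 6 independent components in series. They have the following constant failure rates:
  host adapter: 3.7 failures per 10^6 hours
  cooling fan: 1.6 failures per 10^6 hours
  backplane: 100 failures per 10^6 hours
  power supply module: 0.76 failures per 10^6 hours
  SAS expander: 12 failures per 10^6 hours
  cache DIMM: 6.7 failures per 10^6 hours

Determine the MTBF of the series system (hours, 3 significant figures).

8020

Series of exponential components: λ_sys = Σ λ_i
λ_sys = 0.0000037 + 0.0000016 + 0.00010 + 0.00000076 + 0.000012 + 0.0000067 = 1.2476e-04 /h
MTBF = 1 / λ_sys = 8020 h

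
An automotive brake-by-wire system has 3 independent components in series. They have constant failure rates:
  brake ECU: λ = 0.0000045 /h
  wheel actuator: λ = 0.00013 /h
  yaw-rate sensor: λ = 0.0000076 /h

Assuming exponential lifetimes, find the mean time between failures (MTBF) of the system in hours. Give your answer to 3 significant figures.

Series of exponential components: λ_sys = Σ λ_i
λ_sys = 0.0000045 + 0.00013 + 0.0000076 = 1.4210e-04 /h
MTBF = 1 / λ_sys = 7040 h

7040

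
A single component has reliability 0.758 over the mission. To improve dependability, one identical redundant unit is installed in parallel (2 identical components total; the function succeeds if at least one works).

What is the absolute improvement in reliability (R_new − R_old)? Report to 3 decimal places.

R_before = 0.758
R_after = 1 − (1 − 0.758)^2 = 0.941
ΔR = 0.941 − 0.758 = 0.183

0.183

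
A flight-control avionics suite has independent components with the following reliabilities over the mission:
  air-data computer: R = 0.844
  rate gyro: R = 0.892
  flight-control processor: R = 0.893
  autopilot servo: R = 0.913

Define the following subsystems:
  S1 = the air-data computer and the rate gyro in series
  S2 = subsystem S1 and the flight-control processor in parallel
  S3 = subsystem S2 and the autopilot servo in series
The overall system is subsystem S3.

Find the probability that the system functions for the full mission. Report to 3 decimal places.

0.889

Series (air-data computer and rate gyro): 0.84400 × 0.89200 = 0.75285
Parallel ([0.75285] and flight-control processor): 1 − (1 − 0.75285)(1 − 0.89300) = 0.97355
Series ([0.97355] and autopilot servo): 0.97355 × 0.91300 = 0.889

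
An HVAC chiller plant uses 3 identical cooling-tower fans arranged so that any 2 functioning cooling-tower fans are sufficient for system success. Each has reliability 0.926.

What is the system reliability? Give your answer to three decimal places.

0.984

R = Σ_{i=2}^{3} C(3,i) p^i (1−p)^{3−i} with p = 0.926
C(3,2)·0.926^2·0.074^1 = 0.19036
C(3,3)·0.926^3·0.074^0 = 0.79402
Sum = 0.984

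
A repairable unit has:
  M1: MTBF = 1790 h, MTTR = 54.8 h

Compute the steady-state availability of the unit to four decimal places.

0.9703

A(M1) = MTBF/(MTBF+MTTR) = 1790/(1790+54.8) = 0.9703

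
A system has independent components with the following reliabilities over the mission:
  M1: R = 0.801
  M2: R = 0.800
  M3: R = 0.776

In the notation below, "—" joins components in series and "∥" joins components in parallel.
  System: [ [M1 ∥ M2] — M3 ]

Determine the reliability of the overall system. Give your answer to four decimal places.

0.7451

Parallel (M1 and M2): 1 − (1 − 0.801000)(1 − 0.800000) = 0.960200
Series ([0.960200] and M3): 0.960200 × 0.776000 = 0.7451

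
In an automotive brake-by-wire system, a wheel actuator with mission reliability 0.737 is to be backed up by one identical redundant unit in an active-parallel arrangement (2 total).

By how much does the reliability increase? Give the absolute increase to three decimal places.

R_before = 0.737
R_after = 1 − (1 − 0.737)^2 = 0.931
ΔR = 0.931 − 0.737 = 0.194

0.194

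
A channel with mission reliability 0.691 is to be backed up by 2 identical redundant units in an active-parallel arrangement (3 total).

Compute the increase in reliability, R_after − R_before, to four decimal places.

0.2795

R_before = 0.691
R_after = 1 − (1 − 0.691)^3 = 0.9705
ΔR = 0.9705 − 0.691 = 0.2795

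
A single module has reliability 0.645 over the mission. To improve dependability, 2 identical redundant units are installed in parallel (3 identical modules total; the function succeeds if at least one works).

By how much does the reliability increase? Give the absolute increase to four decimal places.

0.3103

R_before = 0.645
R_after = 1 − (1 − 0.645)^3 = 0.9553
ΔR = 0.9553 − 0.645 = 0.3103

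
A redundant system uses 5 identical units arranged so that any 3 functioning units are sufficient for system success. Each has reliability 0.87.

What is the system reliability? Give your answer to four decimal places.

0.9821

R = Σ_{i=3}^{5} C(5,i) p^i (1−p)^{5−i} with p = 0.87
C(5,3)·0.87^3·0.13^2 = 0.111287
C(5,4)·0.87^4·0.13^1 = 0.372383
C(5,5)·0.87^5·0.13^0 = 0.498421
Sum = 0.9821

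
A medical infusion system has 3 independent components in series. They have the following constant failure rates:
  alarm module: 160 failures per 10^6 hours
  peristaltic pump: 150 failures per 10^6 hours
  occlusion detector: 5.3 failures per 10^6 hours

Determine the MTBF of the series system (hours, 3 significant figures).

3170

Series of exponential components: λ_sys = Σ λ_i
λ_sys = 0.00016 + 0.00015 + 0.0000053 = 3.1530e-04 /h
MTBF = 1 / λ_sys = 3170 h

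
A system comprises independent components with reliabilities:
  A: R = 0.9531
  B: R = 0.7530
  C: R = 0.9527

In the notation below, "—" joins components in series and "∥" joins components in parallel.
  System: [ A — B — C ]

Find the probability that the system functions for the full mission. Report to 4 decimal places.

Series (A, B, and C): 0.953100 × 0.753000 × 0.952700 = 0.6837

0.6837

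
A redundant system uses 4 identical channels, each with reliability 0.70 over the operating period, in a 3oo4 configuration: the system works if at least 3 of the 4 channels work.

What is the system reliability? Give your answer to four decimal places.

0.6517

R = Σ_{i=3}^{4} C(4,i) p^i (1−p)^{4−i} with p = 0.70
C(4,3)·0.70^3·0.30^1 = 0.411600
C(4,4)·0.70^4·0.30^0 = 0.240100
Sum = 0.6517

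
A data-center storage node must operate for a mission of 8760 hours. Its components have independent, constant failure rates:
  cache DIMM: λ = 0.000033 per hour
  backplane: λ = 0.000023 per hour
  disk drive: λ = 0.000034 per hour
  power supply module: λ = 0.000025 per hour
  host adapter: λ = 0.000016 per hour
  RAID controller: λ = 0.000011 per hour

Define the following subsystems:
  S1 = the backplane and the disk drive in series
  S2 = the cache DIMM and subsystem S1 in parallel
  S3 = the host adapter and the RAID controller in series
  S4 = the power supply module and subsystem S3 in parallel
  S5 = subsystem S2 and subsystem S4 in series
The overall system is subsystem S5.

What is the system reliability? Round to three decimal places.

0.864

R(cache DIMM) = exp(−0.000033 × 8760) = 0.74895
R(backplane) = exp(−0.000023 × 8760) = 0.81752
R(disk drive) = exp(−0.000034 × 8760) = 0.74242
R(power supply module) = exp(−0.000025 × 8760) = 0.80332
R(host adapter) = exp(−0.000016 × 8760) = 0.86922
R(RAID controller) = exp(−0.000011 × 8760) = 0.90814
Series (backplane and disk drive): 0.81752 × 0.74242 = 0.60694
Parallel (cache DIMM and [0.60694]): 1 − (1 − 0.74895)(1 − 0.60694) = 0.90132
Series (host adapter and RAID controller): 0.86922 × 0.90814 = 0.78937
Parallel (power supply module and [0.78937]): 1 − (1 − 0.80332)(1 − 0.78937) = 0.95857
Series ([0.90132] and [0.95857]): 0.90132 × 0.95857 = 0.864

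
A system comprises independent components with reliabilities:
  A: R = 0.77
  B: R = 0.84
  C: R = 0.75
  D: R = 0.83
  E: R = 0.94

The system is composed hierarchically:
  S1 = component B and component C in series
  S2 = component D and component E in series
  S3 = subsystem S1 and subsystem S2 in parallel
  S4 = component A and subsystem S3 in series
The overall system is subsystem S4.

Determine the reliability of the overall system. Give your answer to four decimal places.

Series (B and C): 0.840000 × 0.750000 = 0.630000
Series (D and E): 0.830000 × 0.940000 = 0.780200
Parallel ([0.630000] and [0.780200]): 1 − (1 − 0.630000)(1 − 0.780200) = 0.918674
Series (A and [0.918674]): 0.770000 × 0.918674 = 0.7074

0.7074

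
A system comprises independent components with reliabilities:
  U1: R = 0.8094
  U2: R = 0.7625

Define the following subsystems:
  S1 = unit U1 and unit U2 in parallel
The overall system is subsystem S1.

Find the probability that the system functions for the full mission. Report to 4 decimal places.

0.9547

Parallel (U1 and U2): 1 − (1 − 0.809400)(1 − 0.762500) = 0.9547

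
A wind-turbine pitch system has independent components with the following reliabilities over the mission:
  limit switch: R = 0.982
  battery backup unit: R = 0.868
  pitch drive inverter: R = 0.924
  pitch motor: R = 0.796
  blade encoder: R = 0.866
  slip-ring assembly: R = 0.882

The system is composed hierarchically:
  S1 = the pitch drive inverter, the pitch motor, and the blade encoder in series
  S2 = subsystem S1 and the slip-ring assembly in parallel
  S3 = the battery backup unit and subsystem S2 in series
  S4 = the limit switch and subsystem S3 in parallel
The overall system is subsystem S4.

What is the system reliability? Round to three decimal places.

Series (pitch drive inverter, pitch motor, and blade encoder): 0.92400 × 0.79600 × 0.86600 = 0.63695
Parallel ([0.63695] and slip-ring assembly): 1 − (1 − 0.63695)(1 − 0.88200) = 0.95716
Series (battery backup unit and [0.95716]): 0.86800 × 0.95716 = 0.83081
Parallel (limit switch and [0.83081]): 1 − (1 − 0.98200)(1 − 0.83081) = 0.997

0.997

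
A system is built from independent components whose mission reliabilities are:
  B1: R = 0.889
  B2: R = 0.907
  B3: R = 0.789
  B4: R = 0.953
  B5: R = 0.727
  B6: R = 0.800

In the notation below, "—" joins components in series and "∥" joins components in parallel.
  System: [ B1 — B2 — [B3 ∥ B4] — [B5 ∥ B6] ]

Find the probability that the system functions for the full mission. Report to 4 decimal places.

0.7547

Parallel (B3 and B4): 1 − (1 − 0.789000)(1 − 0.953000) = 0.990083
Parallel (B5 and B6): 1 − (1 − 0.727000)(1 − 0.800000) = 0.945400
Series (B1, B2, [0.990083], and [0.945400]): 0.889000 × 0.907000 × 0.990083 × 0.945400 = 0.7547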